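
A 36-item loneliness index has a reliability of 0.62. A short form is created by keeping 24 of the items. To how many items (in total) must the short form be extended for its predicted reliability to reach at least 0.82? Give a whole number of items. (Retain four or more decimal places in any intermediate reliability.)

Short-form reliability: n = 24/36 = 0.6667; r_24 = n·r/(1+(n−1)r) ≈ 0.5210
Then solve for n' with r_old = 0.5210, r_target = 0.82: n' = 0.82(1 − 0.5210)/[0.5210(1 − 0.82)] = 4.1883
Total items = 4.1883 × 24 = 100.52, rounded up to 101.

101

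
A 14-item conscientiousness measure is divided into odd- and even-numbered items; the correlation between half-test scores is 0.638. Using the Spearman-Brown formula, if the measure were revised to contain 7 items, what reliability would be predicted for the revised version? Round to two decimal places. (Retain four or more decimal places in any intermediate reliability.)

0.64

Spearman-Brown correction (n = 2): r_full = 2·0.638/(1 + 0.638) = 0.7790
Then adjust to 7 items: n = 7/14 = 0.5000
r_new = n·r_full / (1 + (n − 1)·r_full) = 0.3895 / 0.6105 ≈ 0.6380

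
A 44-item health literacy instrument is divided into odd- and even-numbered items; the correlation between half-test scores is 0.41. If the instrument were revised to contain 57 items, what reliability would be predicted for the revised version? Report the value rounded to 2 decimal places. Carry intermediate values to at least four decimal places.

0.64

Spearman-Brown correction (n = 2): r_full = 2·0.41/(1 + 0.41) = 0.5816
Length factor from 44 to 57 items: n = 57/44 = 1.2955
r_new = n·r_full / (1 + (n − 1)·r_full) = 0.7535 / 1.1719 ≈ 0.6430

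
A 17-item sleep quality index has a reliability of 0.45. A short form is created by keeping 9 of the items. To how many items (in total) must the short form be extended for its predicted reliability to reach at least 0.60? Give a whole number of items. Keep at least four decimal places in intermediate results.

First, r for the 9-item form: n = 9/17 = 0.5294, so r_9 = 0.5294·0.45/(1 + (0.5294 − 1)·0.45) = 0.3022
Length factor from the short form to reach 0.60: n' = 0.60(1 − 0.3022) / [0.3022(1 − 0.60)] ≈ 3.4636
Total items = 3.4636 × 9 = 31.17, rounded up to 32.

32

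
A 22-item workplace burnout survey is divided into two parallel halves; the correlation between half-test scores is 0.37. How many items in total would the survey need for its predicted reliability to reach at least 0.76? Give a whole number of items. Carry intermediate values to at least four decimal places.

Corrected full-test reliability: r_full = 2 × 0.37 / (1 + 0.37) ≈ 0.5401
n = r_tgt(1 − r_full) / [r_full(1 − r_tgt)] = 0.76 × 0.4599 / (0.5401 × 0.24) ≈ 2.6964
Items = 2.6964 × 22 ≈ 59.32 → 60

60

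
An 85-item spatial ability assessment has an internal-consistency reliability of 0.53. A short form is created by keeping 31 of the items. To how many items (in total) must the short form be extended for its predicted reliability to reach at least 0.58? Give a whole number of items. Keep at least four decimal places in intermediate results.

105

First, r for the 31-item form: n = 31/85 = 0.3647, so r_31 = 0.3647·0.53/(1 + (0.3647 − 1)·0.53) = 0.2914
Then solve for n' with r_old = 0.2914, r_target = 0.58: n' = 0.58(1 − 0.2914)/[0.2914(1 − 0.58)] = 3.3581
Items = 3.3581 × 31 ≈ 104.10 → 105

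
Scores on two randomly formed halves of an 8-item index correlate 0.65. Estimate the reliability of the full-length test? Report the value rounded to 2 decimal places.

r_full = 2r_hh / (1 + r_hh) = 2 × 0.65 / (1 + 0.65)
r_full = 1.3000 / 1.6500 ≈ 0.7879

0.79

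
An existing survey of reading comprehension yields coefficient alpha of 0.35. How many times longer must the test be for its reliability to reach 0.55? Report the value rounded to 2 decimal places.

n = 0.55 × (1 − 0.35) / [ 0.35 × (1 − 0.55) ]
n = 0.3575 / 0.1575 ≈ 2.2698

2.27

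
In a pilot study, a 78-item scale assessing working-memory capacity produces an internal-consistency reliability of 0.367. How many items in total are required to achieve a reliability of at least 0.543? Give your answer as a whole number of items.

160

n = 0.543 × (1 − 0.367) / [ 0.367 × (1 − 0.543) ]
n = 0.343719 / 0.167719 ≈ 2.0494
2.0494 × 78 = 159.85 → 160 items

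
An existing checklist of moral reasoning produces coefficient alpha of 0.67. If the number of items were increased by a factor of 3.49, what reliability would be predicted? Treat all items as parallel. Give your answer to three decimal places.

By Spearman-Brown, r_new = n r / (1 + (n − 1) r).
r_new = 3.49·0.67 / [1 + (3.49 − 1)·0.67]
     = 2.3383 / 2.6683 = 0.8763

0.876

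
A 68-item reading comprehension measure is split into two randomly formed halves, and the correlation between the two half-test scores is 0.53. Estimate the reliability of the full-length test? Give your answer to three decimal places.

Each half is half the length of the full test, so the full test is n = 2 times a half.
r_full = 2(0.53) / (1 + 0.53)
       = 1.0600 / 1.5300 = 0.6928

0.693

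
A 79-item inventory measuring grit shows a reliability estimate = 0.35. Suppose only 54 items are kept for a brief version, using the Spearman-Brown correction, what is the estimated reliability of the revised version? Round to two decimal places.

n = 54/79 = 0.6835
r_new = (0.6835 × 0.35) / (1 + (0.6835 − 1) × 0.35)
r_new = 0.2392 / 0.8892 ≈ 0.2690

0.27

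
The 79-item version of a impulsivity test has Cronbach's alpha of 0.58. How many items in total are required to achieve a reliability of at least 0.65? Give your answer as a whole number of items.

Invert Spearman-Brown to solve for n:
n = r*(1 − r) / [ r (1 − r*) ]
n = [0.65 × 0.42] / [0.58 × 0.35]
  = 0.2730 / 0.2030 = 1.3448
So the test needs 1.3448 × 79 ≈ 106.24 items; rounding up, 107.

107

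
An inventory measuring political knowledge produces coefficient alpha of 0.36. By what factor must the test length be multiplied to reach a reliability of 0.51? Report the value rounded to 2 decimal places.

1.85

n = 0.51 × (1 − 0.36) / [ 0.36 × (1 − 0.51) ]
  = 0.3264 / 0.1764 = 1.8503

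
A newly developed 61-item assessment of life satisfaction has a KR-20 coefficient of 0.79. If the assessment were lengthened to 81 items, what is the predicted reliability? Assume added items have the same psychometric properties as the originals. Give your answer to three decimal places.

0.833

The new length is 81/61 = 1.3279 times the old.
Apply the Spearman-Brown prophecy formula, r' = nr / [1 + (n − 1)r]:
r_new = 1.3279·0.79 / [1 + (1.3279 − 1)·0.79]
     = 1.0490 / 1.2590 = 0.8332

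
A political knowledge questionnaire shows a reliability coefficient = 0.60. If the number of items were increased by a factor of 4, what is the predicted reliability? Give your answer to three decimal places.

0.857

By Spearman-Brown, r_new = n r / (1 + (n − 1) r).
r_new = 4·0.60 / [1 + (4 − 1)·0.60]
r_new = 2.4000 / 2.8000 ≈ 0.8571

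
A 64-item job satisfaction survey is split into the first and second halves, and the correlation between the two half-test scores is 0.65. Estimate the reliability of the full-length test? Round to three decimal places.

Each half is half the length of the full test, so the full test is n = 2 times a half.
r_full = 2(0.65) / (1 + 0.65)
r_full = 1.3000 / 1.6500 ≈ 0.7879

0.788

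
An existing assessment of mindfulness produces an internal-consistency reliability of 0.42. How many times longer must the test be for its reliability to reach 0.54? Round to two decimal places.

Spearman-Brown solved for the length factor n:
n = r_target (1 − r_old) / [ r_old (1 − r_target) ]
n = 0.54(1 − 0.42) / [0.42(1 − 0.54)]
n = 0.3132 / 0.1932 ≈ 1.6211

1.62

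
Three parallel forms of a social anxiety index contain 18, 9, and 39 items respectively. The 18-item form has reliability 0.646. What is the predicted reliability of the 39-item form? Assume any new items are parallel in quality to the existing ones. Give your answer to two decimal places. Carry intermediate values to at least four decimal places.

The 9-item form is not needed; work directly from the 18-item form with n = 39/18 = 2.1667.
r_{39} = n·r / (1 + (n − 1)·r) = 1.3997 / 1.7537 ≈ 0.7981

0.80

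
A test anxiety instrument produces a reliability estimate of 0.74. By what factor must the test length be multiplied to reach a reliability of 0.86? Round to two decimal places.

n = 0.86 × (1 − 0.74) / [ 0.74 × (1 − 0.86) ]
n = 0.2236 / 0.1036 ≈ 2.1583

2.16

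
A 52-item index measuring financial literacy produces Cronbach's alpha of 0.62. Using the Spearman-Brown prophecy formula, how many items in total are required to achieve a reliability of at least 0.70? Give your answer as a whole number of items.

Rearranging the Spearman-Brown formula for n,
n = r*(1 − r) / [ r (1 − r*) ]
n = 0.70 × (1 − 0.62) / [ 0.62 × (1 − 0.70) ]
n = 0.2660 / 0.1860 ≈ 1.4301
So the test needs 1.4301 × 52 ≈ 74.37 items; rounding up, 75.

75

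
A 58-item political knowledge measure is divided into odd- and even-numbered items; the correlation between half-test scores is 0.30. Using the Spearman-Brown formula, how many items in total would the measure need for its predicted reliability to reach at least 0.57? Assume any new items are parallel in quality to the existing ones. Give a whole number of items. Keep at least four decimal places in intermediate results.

90

r_full = 2(0.30)/(1 + 0.30) = 0.4615
n = r_tgt(1 − r_full) / [r_full(1 − r_tgt)] = 0.57 × 0.5385 / (0.4615 × 0.43) ≈ 1.5468
Items = 1.5468 × 58 ≈ 89.71 → 90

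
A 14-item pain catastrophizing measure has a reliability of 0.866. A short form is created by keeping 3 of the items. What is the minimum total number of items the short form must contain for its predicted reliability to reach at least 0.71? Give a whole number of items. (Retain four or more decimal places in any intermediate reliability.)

First, r for the 3-item form: n = 3/14 = 0.2143, so r_3 = 0.2143·0.866/(1 + (0.2143 − 1)·0.866) = 0.5807
Then solve for n' with r_old = 0.5807, r_target = 0.71: n' = 0.71(1 − 0.5807)/[0.5807(1 − 0.71)] = 1.7678
Items = 1.7678 × 3 ≈ 5.30 → 6

6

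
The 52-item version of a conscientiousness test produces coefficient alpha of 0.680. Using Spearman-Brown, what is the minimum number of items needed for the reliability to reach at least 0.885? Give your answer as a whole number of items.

189

n = [0.885 × 0.320] / [0.680 × 0.115]
n = 0.283200 / 0.078200 ≈ 3.6215
3.6215 × 52 = 188.32 → 189 items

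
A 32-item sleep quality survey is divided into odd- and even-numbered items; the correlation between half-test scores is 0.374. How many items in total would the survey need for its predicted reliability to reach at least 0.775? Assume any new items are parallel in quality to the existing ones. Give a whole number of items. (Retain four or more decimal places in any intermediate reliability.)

93

Corrected full-test reliability: r_full = 2 × 0.374 / (1 + 0.374) ≈ 0.5444
n = r_tgt(1 − r_full) / [r_full(1 − r_tgt)] = 0.775 × 0.4556 / (0.5444 × 0.225) ≈ 2.8826
Required items = 2.8826 × 32 = 92.24, so 93 items.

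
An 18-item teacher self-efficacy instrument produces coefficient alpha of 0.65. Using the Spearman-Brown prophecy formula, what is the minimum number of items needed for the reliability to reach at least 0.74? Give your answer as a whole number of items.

n = 0.74(1 − 0.65) / [0.65(1 − 0.74)]
n = 0.2590 / 0.1690 ≈ 1.5325
Items needed = n × 18 = 1.5325 × 18 ≈ 27.59 → round up to 28

28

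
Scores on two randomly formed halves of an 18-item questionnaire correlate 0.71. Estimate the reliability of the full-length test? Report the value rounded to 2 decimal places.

0.83

r_full = 2(0.71) / (1 + 0.71)
       = 1.4200 / 1.7100 = 0.8304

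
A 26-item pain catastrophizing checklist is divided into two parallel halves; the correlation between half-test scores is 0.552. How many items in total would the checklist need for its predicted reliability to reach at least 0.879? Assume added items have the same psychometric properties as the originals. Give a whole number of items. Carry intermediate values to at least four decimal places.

r_full = 2(0.552)/(1 + 0.552) = 0.7113
n = r_tgt(1 − r_full) / [r_full(1 − r_tgt)] = 0.879 × 0.2887 / (0.7113 × 0.121) ≈ 2.9485
Required items = 2.9485 × 26 = 76.66, so 77 items.

77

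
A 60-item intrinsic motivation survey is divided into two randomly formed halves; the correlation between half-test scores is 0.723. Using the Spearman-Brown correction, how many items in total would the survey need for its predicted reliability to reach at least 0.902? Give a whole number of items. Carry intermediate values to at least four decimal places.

106

Corrected full-test reliability: r_full = 2 × 0.723 / (1 + 0.723) ≈ 0.8392
Solve Spearman-Brown for n: n = 0.902(1 − 0.8392) / [0.8392(1 − 0.902)] = 1.7636
Items = 1.7636 × 60 ≈ 105.82 → 106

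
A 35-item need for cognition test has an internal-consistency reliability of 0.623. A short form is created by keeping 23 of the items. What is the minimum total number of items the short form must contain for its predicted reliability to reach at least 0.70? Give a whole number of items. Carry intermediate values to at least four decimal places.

50

First, r for the 23-item form: n = 23/35 = 0.6571, so r_23 = 0.6571·0.623/(1 + (0.6571 − 1)·0.623) = 0.5206
Length factor from the short form to reach 0.70: n' = 0.70(1 − 0.5206) / [0.5206(1 − 0.70)] ≈ 2.1487
Items = 2.1487 × 23 ≈ 49.42 → 50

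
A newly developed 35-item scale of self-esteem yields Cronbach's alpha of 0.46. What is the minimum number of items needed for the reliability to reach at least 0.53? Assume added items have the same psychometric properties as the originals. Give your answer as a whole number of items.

Rearranging the Spearman-Brown formula for n,
n = r_target (1 − r_old) / [ r_old (1 − r_target) ]
n = 0.53 × (1 − 0.46) / [ 0.46 × (1 − 0.53) ]
n = 0.2862 / 0.2162 ≈ 1.3238
So the test needs 1.3238 × 35 ≈ 46.33 items; rounding up, 47.

47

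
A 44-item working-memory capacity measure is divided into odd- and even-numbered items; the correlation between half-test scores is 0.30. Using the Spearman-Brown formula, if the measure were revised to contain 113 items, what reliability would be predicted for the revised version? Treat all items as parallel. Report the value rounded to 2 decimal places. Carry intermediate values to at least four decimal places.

Spearman-Brown correction (n = 2): r_full = 2·0.30/(1 + 0.30) = 0.4615
Length factor from 44 to 113 items: n = 113/44 = 2.5682
r_new = n·r_full / (1 + (n − 1)·r_full) = 1.1852 / 1.7237 ≈ 0.6876

0.69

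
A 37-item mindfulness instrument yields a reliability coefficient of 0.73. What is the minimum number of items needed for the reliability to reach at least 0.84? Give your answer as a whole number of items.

Spearman-Brown solved for the length factor n:
n = r*(1 − r) / [ r (1 − r*) ]
n = [0.84 × 0.27] / [0.73 × 0.16]
  = 0.2268 / 0.1168 = 1.9418
Items needed = n × 37 = 1.9418 × 37 ≈ 71.85 → round up to 72

72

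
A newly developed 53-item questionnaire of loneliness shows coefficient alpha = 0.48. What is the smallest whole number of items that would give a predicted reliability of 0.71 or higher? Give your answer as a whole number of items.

141

Invert Spearman-Brown to solve for n:
n = r_target (1 − r_old) / [ r_old (1 − r_target) ]
n = [0.71 × 0.52] / [0.48 × 0.29]
  = 0.3692 / 0.1392 = 2.6523
So the test needs 2.6523 × 53 ≈ 140.57 items; rounding up, 141.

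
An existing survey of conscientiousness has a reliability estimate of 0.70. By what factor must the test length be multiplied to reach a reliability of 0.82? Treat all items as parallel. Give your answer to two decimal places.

1.95

Rearranging the Spearman-Brown formula for n,
n = r_target (1 − r_old) / [ r_old (1 − r_target) ]
n = [0.82 × 0.30] / [0.70 × 0.18]
  = 0.2460 / 0.1260 = 1.9524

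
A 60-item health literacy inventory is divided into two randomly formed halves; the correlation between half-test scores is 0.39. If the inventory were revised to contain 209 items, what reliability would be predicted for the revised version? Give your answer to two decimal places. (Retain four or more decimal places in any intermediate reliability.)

0.82

Full-test reliability from the split-half r: r_full = 2(0.39)/(1 + 0.39) = 0.5612
Length factor from 60 to 209 items: n = 209/60 = 3.4833
r_new = n·r_full / (1 + (n − 1)·r_full) = 1.9548 / 2.3936 ≈ 0.8167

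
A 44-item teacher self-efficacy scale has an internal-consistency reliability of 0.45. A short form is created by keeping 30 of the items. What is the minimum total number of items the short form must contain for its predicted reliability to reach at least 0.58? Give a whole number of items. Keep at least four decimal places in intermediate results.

First, r for the 30-item form: n = 30/44 = 0.6818, so r_30 = 0.6818·0.45/(1 + (0.6818 − 1)·0.45) = 0.3581
Then solve for n' with r_old = 0.3581, r_target = 0.58: n' = 0.58(1 − 0.3581)/[0.3581(1 − 0.58)] = 2.4754
Items = 2.4754 × 30 ≈ 74.26 → 75

75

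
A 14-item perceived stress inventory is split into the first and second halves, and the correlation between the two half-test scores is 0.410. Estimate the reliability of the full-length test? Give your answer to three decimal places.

r_full = 2r_hh / (1 + r_hh) = 2 × 0.410 / (1 + 0.410)
r_full = 0.8200 / 1.4100 ≈ 0.5816

0.582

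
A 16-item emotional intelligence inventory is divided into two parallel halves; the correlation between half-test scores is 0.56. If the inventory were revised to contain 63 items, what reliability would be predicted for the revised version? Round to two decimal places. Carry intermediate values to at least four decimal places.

0.91

First correct the split-half correlation to full-test reliability: r_full = 2 × 0.56 / (1 + 0.56) ≈ 0.7179
Length factor from 16 to 63 items: n = 63/16 = 3.9375
r_new = n·r_full / (1 + (n − 1)·r_full) = 2.8267 / 3.1088 ≈ 0.9093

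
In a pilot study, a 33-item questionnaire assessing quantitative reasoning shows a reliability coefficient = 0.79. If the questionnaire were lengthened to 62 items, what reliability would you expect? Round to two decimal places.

0.88

Length ratio n = 62/33 = 1.8788
Spearman-Brown: r_new = n·r / (1 + (n − 1)·r)
r_new = 1.8788·0.79 / [1 + (1.8788 − 1)·0.79]
     = 1.4843 / 1.6943 = 0.8761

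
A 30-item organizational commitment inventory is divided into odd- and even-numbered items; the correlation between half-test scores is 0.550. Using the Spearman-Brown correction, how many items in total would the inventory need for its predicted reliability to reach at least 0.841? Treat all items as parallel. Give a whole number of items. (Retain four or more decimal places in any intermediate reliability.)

r_full = 2(0.550)/(1 + 0.550) = 0.7097
Solve Spearman-Brown for n: n = 0.841(1 − 0.7097) / [0.7097(1 − 0.841)] = 2.1636
Required items = 2.1636 × 30 = 64.91, so 65 items.

65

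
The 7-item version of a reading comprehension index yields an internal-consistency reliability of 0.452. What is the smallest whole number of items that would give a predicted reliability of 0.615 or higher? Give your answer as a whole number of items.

14

n = 0.615(1 − 0.452) / [0.452(1 − 0.615)]
n = 0.337020 / 0.174020 ≈ 1.9367
So the test needs 1.9367 × 7 ≈ 13.56 items; rounding up, 14.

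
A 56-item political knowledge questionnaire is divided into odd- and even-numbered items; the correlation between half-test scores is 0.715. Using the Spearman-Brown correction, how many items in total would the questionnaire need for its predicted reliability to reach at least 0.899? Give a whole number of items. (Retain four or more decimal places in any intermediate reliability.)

r_full = 2(0.715)/(1 + 0.715) = 0.8338
n = r_tgt(1 − r_full) / [r_full(1 − r_tgt)] = 0.899 × 0.1662 / (0.8338 × 0.101) ≈ 1.7742
Items = 1.7742 × 56 ≈ 99.36 → 100

100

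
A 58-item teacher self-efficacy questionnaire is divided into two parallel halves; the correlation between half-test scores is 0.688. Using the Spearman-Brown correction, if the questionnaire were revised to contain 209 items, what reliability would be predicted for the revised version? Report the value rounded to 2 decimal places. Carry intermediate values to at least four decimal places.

First correct the split-half correlation to full-test reliability: r_full = 2 × 0.688 / (1 + 0.688) ≈ 0.8152
Then adjust to 209 items: n = 209/58 = 3.6034
r_new = n·r_full / (1 + (n − 1)·r_full) = 2.9375 / 3.1223 ≈ 0.9408

0.94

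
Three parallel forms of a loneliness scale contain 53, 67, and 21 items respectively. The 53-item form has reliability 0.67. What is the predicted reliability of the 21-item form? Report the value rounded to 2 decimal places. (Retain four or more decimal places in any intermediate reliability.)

0.45

The 67-item form is not needed; work directly from the 53-item form with n = 21/53 = 0.3962.
r_{21} = n·r / (1 + (n − 1)·r) = 0.2655 / 0.5955 ≈ 0.4458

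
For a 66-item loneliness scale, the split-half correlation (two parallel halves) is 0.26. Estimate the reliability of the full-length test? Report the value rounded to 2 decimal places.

Each half is half the length of the full test, so the full test is n = 2 times a half.
r_full = 2(0.26) / (1 + 0.26)
       = 0.5200 / 1.2600 = 0.4127

0.41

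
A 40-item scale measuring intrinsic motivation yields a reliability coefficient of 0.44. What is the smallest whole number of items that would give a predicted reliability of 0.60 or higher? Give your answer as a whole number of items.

77

Spearman-Brown solved for the length factor n:
n = r_target (1 − r_old) / [ r_old (1 − r_target) ]
n = [0.60 × 0.56] / [0.44 × 0.40]
  = 0.3360 / 0.1760 = 1.9091
1.9091 × 40 = 76.36 → 77 items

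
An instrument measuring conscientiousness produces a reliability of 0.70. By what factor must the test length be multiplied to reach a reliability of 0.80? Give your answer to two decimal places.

n = [0.80 × 0.30] / [0.70 × 0.20]
n = 0.2400 / 0.1400 ≈ 1.7143

1.71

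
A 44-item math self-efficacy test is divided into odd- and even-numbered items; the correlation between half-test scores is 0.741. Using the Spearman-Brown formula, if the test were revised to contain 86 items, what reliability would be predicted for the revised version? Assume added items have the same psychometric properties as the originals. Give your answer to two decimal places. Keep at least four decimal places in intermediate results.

0.92

Full-test reliability from the split-half r: r_full = 2(0.741)/(1 + 0.741) = 0.8512
Length factor from 44 to 86 items: n = 86/44 = 1.9545
r_new = n·r_full / (1 + (n − 1)·r_full) = 1.6637 / 1.8125 ≈ 0.9179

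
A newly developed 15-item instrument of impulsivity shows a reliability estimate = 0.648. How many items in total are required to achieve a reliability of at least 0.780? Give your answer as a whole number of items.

29

n = 0.780(1 − 0.648) / [0.648(1 − 0.780)]
  = 0.274560 / 0.142560 = 1.9259
So the test needs 1.9259 × 15 ≈ 28.89 items; rounding up, 29.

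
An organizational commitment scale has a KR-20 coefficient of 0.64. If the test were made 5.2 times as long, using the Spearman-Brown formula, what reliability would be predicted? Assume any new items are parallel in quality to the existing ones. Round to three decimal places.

0.902

By Spearman-Brown, r_new = n r / (1 + (n − 1) r).
r_new = 5.2·0.64 / [1 + (5.2 − 1)·0.64]
r_new = 3.3280 / 3.6880 ≈ 0.9024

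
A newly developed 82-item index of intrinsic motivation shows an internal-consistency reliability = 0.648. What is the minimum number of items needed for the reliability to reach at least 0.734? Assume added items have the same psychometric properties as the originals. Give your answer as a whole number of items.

123

Spearman-Brown solved for the length factor n:
n = r_target (1 − r_old) / [ r_old (1 − r_target) ]
n = [0.734 × 0.352] / [0.648 × 0.266]
  = 0.258368 / 0.172368 = 1.4989
So the test needs 1.4989 × 82 ≈ 122.91 items; rounding up, 123.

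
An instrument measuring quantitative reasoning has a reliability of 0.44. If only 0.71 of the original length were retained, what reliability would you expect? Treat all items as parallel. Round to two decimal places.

0.36

By Spearman-Brown, r_new = n r / (1 + (n − 1) r).
r_new = (0.71 × 0.44) / (1 + (0.71 − 1) × 0.44)
     = 0.3124 / 0.8724 = 0.3581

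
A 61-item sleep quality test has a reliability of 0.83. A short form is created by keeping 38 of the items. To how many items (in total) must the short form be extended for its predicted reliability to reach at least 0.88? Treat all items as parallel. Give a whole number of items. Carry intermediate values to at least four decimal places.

First, r for the 38-item form: n = 38/61 = 0.6230, so r_38 = 0.6230·0.83/(1 + (0.6230 − 1)·0.83) = 0.7526
Then solve for n' with r_old = 0.7526, r_target = 0.88: n' = 0.88(1 − 0.7526)/[0.7526(1 − 0.88)] = 2.4107
Total items = 2.4107 × 38 = 91.61, rounded up to 92.

92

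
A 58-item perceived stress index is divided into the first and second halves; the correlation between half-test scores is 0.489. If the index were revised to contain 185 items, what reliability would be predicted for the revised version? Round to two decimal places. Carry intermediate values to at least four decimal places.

0.86

First correct the split-half correlation to full-test reliability: r_full = 2 × 0.489 / (1 + 0.489) ≈ 0.6568
Length factor from 58 to 185 items: n = 185/58 = 3.1897
r_new = n·r_full / (1 + (n − 1)·r_full) = 2.0950 / 2.4382 ≈ 0.8592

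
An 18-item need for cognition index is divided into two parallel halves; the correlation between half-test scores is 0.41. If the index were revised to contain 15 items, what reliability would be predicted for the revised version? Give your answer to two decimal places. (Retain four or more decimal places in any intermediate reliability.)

0.54

Spearman-Brown correction (n = 2): r_full = 2·0.41/(1 + 0.41) = 0.5816
Then adjust to 15 items: n = 15/18 = 0.8333
r_new = n·r_full / (1 + (n − 1)·r_full) = 0.4846 / 0.9030 ≈ 0.5367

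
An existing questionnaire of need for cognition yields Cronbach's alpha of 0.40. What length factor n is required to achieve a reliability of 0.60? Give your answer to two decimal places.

Spearman-Brown solved for the length factor n:
n = r*(1 − r) / [ r (1 − r*) ]
n = [0.60 × 0.60] / [0.40 × 0.40]
n = 0.3600 / 0.1600 ≈ 2.2500

2.25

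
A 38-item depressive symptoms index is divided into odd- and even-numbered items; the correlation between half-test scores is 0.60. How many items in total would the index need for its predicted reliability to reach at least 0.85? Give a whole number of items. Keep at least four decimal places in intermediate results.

72

r_full = 2(0.60)/(1 + 0.60) = 0.7500
Solve Spearman-Brown for n: n = 0.85(1 − 0.7500) / [0.7500(1 − 0.85)] = 1.8889
Required items = 1.8889 × 38 = 71.78, so 72 items.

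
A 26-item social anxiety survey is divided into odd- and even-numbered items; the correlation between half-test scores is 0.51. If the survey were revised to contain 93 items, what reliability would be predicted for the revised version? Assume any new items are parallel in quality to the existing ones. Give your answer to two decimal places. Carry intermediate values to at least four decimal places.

Spearman-Brown correction (n = 2): r_full = 2·0.51/(1 + 0.51) = 0.6755
Length factor from 26 to 93 items: n = 93/26 = 3.5769
r_new = n·r_full / (1 + (n − 1)·r_full) = 2.4162 / 2.7407 ≈ 0.8816

0.88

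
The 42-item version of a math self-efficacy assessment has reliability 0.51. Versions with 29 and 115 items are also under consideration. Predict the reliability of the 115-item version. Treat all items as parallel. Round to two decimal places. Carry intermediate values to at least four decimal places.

Only the ratio of lengths matters: n = 115/42 = 2.7381
r_{115} = n·r / (1 + (n − 1)·r) = 1.3964 / 1.8864 ≈ 0.7402

0.74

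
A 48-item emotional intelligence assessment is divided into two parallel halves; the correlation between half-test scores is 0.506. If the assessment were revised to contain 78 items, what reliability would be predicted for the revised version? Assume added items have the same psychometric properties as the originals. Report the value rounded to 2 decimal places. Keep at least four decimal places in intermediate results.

0.77

First correct the split-half correlation to full-test reliability: r_full = 2 × 0.506 / (1 + 0.506) ≈ 0.6720
Then adjust to 78 items: n = 78/48 = 1.6250
r_new = n·r_full / (1 + (n − 1)·r_full) = 1.0920 / 1.4200 ≈ 0.7690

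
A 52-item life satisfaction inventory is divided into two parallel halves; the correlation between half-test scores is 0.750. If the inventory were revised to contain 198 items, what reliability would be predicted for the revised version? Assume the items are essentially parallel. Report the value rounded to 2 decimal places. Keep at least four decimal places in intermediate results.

Full-test reliability from the split-half r: r_full = 2(0.750)/(1 + 0.750) = 0.8571
Length factor from 52 to 198 items: n = 198/52 = 3.8077
r_new = n·r_full / (1 + (n − 1)·r_full) = 3.2636 / 3.4065 ≈ 0.9581

0.96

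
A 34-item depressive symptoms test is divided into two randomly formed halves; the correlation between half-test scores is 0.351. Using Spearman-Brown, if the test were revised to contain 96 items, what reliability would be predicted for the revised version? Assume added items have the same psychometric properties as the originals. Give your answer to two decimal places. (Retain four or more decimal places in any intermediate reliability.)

Full-test reliability from the split-half r: r_full = 2(0.351)/(1 + 0.351) = 0.5196
Length factor from 34 to 96 items: n = 96/34 = 2.8235
r_new = n·r_full / (1 + (n − 1)·r_full) = 1.4671 / 1.9475 ≈ 0.7533

0.75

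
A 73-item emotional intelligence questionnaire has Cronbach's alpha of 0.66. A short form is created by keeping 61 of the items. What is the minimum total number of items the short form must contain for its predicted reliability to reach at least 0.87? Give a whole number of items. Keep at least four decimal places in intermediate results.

252

Short-form reliability: n = 61/73 = 0.8356; r_61 = n·r/(1+(n−1)r) ≈ 0.6186
Length factor from the short form to reach 0.87: n' = 0.87(1 − 0.6186) / [0.6186(1 − 0.87)] ≈ 4.1262
Total items = 4.1262 × 61 = 251.70, rounded up to 252.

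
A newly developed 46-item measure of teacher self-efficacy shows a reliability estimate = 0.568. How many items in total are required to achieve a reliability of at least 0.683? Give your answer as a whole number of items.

Spearman-Brown solved for the length factor n:
n = r_target (1 − r_old) / [ r_old (1 − r_target) ]
n = 0.683 × (1 − 0.568) / [ 0.568 × (1 − 0.683) ]
n = 0.295056 / 0.180056 ≈ 1.6387
1.6387 × 46 = 75.38 → 76 items

76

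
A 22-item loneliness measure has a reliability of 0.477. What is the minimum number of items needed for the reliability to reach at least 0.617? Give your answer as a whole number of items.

39

Rearranging the Spearman-Brown formula for n,
n = r*(1 − r) / [ r (1 − r*) ]
n = 0.617 × (1 − 0.477) / [ 0.477 × (1 − 0.617) ]
  = 0.322691 / 0.182691 = 1.7663
1.7663 × 22 = 38.86 → 39 items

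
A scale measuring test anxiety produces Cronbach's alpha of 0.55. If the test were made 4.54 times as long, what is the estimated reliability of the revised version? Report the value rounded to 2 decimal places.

Apply the Spearman-Brown prophecy formula, r' = nr / [1 + (n − 1)r]:
r_new = (4.54 × 0.55) / (1 + (4.54 − 1) × 0.55)
r_new = 2.4970 / 2.9470 ≈ 0.8473

0.85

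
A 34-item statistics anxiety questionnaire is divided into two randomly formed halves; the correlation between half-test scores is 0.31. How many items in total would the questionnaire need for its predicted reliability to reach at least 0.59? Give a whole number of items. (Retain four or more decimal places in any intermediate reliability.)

55

r_full = 2(0.31)/(1 + 0.31) = 0.4733
n = r_tgt(1 − r_full) / [r_full(1 − r_tgt)] = 0.59 × 0.5267 / (0.4733 × 0.41) ≈ 1.6014
Required items = 1.6014 × 34 = 54.45, so 55 items.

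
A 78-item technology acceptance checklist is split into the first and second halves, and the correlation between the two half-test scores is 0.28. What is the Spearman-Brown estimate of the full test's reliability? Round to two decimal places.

The full test is twice the length of either half (n = 2).
r_full = 2(0.28) / (1 + 0.28)
r_full = 0.5600 / 1.2800 ≈ 0.4375

0.44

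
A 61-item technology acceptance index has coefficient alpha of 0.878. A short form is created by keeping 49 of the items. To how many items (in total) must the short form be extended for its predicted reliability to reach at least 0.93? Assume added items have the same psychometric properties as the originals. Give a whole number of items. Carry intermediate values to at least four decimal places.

113

First, r for the 49-item form: n = 49/61 = 0.8033, so r_49 = 0.8033·0.878/(1 + (0.8033 − 1)·0.878) = 0.8525
Length factor from the short form to reach 0.93: n' = 0.93(1 − 0.8525) / [0.8525(1 − 0.93)] ≈ 2.2987
Items = 2.2987 × 49 ≈ 112.64 → 113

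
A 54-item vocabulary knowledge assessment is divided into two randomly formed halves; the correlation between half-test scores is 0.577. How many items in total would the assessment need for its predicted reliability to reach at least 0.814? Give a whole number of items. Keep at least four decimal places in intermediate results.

r_full = 2(0.577)/(1 + 0.577) = 0.7318
n = r_tgt(1 − r_full) / [r_full(1 − r_tgt)] = 0.814 × 0.2682 / (0.7318 × 0.186) ≈ 1.6039
Required items = 1.6039 × 54 = 86.61, so 87 items.

87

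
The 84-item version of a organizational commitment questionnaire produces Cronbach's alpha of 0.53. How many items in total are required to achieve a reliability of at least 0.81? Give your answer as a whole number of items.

Rearranging the Spearman-Brown formula for n,
n = r*(1 − r) / [ r (1 − r*) ]
n = 0.81(1 − 0.53) / [0.53(1 − 0.81)]
n = 0.3807 / 0.1007 ≈ 3.7805
3.7805 × 84 = 317.56 → 318 items

318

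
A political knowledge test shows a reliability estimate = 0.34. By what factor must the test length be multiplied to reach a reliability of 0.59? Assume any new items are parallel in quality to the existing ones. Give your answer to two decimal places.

Spearman-Brown solved for the length factor n:
n = r*(1 − r) / [ r (1 − r*) ]
n = 0.59 × (1 − 0.34) / [ 0.34 × (1 − 0.59) ]
  = 0.3894 / 0.1394 = 2.7934

2.79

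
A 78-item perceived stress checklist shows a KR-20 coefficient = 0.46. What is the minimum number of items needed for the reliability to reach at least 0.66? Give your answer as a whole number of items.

Rearranging the Spearman-Brown formula for n,
n = r_target (1 − r_old) / [ r_old (1 − r_target) ]
n = 0.66 × (1 − 0.46) / [ 0.46 × (1 − 0.66) ]
  = 0.3564 / 0.1564 = 2.2788
Items needed = n × 78 = 2.2788 × 78 ≈ 177.75 → round up to 178

178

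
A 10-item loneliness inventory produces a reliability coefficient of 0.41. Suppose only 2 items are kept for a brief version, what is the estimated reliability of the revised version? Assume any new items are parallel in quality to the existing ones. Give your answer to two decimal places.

0.12

Length ratio n = 2/10 = 0.2
Apply the Spearman-Brown prophecy formula, r' = nr / [1 + (n − 1)r]:
r_new = 0.2·0.41 / [1 + (0.2 − 1)·0.41]
r_new = 0.0820 / 0.6720 ≈ 0.1220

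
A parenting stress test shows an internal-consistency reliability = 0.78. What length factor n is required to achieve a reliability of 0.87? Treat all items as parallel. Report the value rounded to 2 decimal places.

n = 0.87(1 − 0.78) / [0.78(1 − 0.87)]
  = 0.1914 / 0.1014 = 1.8876

1.89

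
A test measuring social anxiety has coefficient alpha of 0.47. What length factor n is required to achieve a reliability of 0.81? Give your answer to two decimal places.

Rearranging the Spearman-Brown formula for n,
n = r*(1 − r) / [ r (1 − r*) ]
n = 0.81(1 − 0.47) / [0.47(1 − 0.81)]
  = 0.4293 / 0.0893 = 4.8074

4.81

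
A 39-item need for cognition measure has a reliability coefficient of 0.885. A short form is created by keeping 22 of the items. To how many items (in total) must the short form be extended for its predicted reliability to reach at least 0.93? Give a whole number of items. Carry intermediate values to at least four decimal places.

68

Short-form reliability: n = 22/39 = 0.5641; r_22 = n·r/(1+(n−1)r) ≈ 0.8128
Length factor from the short form to reach 0.93: n' = 0.93(1 − 0.8128) / [0.8128(1 − 0.93)] ≈ 3.0599
Total items = 3.0599 × 22 = 67.32, rounded up to 68.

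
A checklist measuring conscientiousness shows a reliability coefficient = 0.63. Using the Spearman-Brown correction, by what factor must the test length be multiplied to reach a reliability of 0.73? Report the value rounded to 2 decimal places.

Spearman-Brown solved for the length factor n:
n = r*(1 − r) / [ r (1 − r*) ]
n = [0.73 × 0.37] / [0.63 × 0.27]
  = 0.2701 / 0.1701 = 1.5879

1.59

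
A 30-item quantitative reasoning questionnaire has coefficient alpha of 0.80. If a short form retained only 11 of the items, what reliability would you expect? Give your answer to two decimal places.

0.59

Length ratio n = 11/30 = 0.3667
By Spearman-Brown, r_new = n r / (1 + (n − 1) r).
r_new = 0.3667·0.80 / [1 + (0.3667 − 1)·0.80]
r_new = 0.2934 / 0.4934 ≈ 0.5946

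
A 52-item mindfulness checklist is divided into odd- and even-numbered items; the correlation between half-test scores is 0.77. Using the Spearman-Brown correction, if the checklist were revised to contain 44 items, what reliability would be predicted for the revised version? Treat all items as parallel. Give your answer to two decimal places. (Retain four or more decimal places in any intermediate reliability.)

Spearman-Brown correction (n = 2): r_full = 2·0.77/(1 + 0.77) = 0.8701
Then adjust to 44 items: n = 44/52 = 0.8462
r_new = n·r_full / (1 + (n − 1)·r_full) = 0.7363 / 0.8662 ≈ 0.8500

0.85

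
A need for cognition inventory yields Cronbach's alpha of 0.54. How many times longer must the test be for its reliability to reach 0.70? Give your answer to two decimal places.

n = [0.70 × 0.46] / [0.54 × 0.30]
n = 0.3220 / 0.1620 ≈ 1.9877

1.99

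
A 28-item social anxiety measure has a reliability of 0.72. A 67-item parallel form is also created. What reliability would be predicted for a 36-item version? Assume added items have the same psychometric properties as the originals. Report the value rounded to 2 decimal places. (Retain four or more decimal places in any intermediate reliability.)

The 67-item form is not needed; work directly from the 28-item form with n = 36/28 = 1.2857.
r_{36} = n·r / (1 + (n − 1)·r) = 0.9257 / 1.2057 ≈ 0.7678

0.77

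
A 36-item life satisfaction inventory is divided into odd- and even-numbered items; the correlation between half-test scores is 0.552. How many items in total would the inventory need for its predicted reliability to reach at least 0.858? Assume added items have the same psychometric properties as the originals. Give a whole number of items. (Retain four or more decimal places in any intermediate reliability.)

Corrected full-test reliability: r_full = 2 × 0.552 / (1 + 0.552) ≈ 0.7113
n = r_tgt(1 − r_full) / [r_full(1 − r_tgt)] = 0.858 × 0.2887 / (0.7113 × 0.142) ≈ 2.4524
Items = 2.4524 × 36 ≈ 88.29 → 89

89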